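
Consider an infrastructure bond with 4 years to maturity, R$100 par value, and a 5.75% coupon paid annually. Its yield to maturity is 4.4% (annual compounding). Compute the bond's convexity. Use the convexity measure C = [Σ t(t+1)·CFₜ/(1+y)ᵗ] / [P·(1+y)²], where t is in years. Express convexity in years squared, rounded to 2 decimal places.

16.48

With y = 0.044:
  t   CF        PV=CF/(1+0.044)^t    t·PV        t(t+1)·PV
  1         5.75         5.5077         5.5077          11.0153
  2         5.75         5.2755        10.5511          31.6532
  3         5.75         5.0532        15.1596          60.6384
  4       105.75        89.0181       356.0724       1,780.3622
  Σ                    104.8545       387.2908       1,883.6692
P = 104.8545.
Convexity = Σ t(t+1)·PV / [P·(1+y)²] = 1,883.6692 / (104.8545 × 1.089936) = 16.48225.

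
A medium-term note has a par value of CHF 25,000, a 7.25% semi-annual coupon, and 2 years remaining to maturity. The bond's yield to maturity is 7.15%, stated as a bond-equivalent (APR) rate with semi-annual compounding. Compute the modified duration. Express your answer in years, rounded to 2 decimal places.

1.83 years

Periodic yield y = 0.03575. First find Macaulay duration:
  t   CF        PV=CF/(1+0.03575)^t    t·PV
  1       906.25       874.9698       874.9698
  2       906.25       844.7693     1,689.5387
  3       906.25       815.6112     2,446.8337
  4    25,906.25    22,510.4815    90,041.9259
  Σ                 25,045.8319    95,053.2681
P = 25,045.8319; Macaulay duration = 95,053.2681 / 25,045.8319 = 3.79517 half-year periods = 1.89759 years.
Modified duration = D_Mac / (1 + y) = 1.89759 / 1.03575 = 1.83209 years.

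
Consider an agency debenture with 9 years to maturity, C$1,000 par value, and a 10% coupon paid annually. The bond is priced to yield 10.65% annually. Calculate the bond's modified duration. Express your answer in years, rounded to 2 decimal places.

Periodic yield y = 0.1065. First find Macaulay duration:
  t   CF        PV=CF/(1+0.1065)^t    t·PV
  1       100.00        90.3751        90.3751
  2       100.00        81.6765       163.3530
  3       100.00        73.8152       221.4456
  4       100.00        66.7105       266.8421
  5       100.00        60.2897       301.4484
  6       100.00        54.4868       326.9209
  7       100.00        49.2425       344.6975
  8       100.00        44.5029       356.0235
  9     1,100.00       442.4151     3,981.7357
  Σ                    963.5143     6,052.8417
P = 963.5143; Macaulay duration = 6,052.8417 / 963.5143 = 6.28205 years.
Modified duration = D_Mac / (1 + y) = 6.28205 / 1.1065 = 5.67740 years.

5.68 years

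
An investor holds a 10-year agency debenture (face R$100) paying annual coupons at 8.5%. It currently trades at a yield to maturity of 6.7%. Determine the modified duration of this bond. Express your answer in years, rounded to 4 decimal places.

Periodic yield y = 0.067. First find Macaulay duration:
  t   CF        PV=CF/(1+0.067)^t    t·PV
  1         8.50         7.9663         7.9663
  2         8.50         7.4660        14.9321
  3         8.50         6.9972        20.9917
  4         8.50         6.5578        26.2314
  5         8.50         6.1461        30.7303
  6         8.50         5.7601        34.5608
  7         8.50         5.3984        37.7891
  8         8.50         5.0595        40.4756
  9         8.50         4.7418        42.6758
  10      108.50        56.7264       567.2644
  Σ                    112.8196       823.6174
P = 112.8196; Macaulay duration = 823.6174 / 112.8196 = 7.30030 years.
Modified duration = D_Mac / (1 + y) = 7.30030 / 1.067 = 6.84189 years.

6.8419 years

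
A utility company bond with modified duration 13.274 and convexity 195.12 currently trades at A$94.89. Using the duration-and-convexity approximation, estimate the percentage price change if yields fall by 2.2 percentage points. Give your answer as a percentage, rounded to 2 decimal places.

Duration effect: -D_mod·Δy = -13.274 × (-0.022) = +0.292028
Convexity effect: ½·C·(Δy)² = 0.5 × 195.12 × (-0.022)² = +0.04721904
ΔP/P ≈ +0.292028 + 0.04721904 = +0.33924704
= +33.924704%.

+33.92%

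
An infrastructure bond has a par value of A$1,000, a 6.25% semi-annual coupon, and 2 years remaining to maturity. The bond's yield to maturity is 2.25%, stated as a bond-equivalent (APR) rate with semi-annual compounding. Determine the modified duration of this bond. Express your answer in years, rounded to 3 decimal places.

Periodic yield y = 0.01125. First find Macaulay duration:
  t   CF        PV=CF/(1+0.01125)^t    t·PV
  1        31.25        30.9023        30.9023
  2        31.25        30.5586        61.1171
  3        31.25        30.2186        90.6558
  4     1,031.25       986.1201     3,944.4805
  Σ                  1,077.7996     4,127.1558
P = 1,077.7996; Macaulay duration = 4,127.1558 / 1,077.7996 = 3.82924 half-year periods = 1.91462 years.
Modified duration = D_Mac / (1 + y) = 1.91462 / 1.01125 = 1.89332 years.

1.893 years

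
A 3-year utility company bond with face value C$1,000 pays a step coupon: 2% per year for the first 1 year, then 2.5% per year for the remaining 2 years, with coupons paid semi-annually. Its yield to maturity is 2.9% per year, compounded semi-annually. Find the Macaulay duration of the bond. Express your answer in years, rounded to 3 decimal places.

Periodic yield y = 0.0145. Discount each cash flow and weight by its period:
  t   CF        PV=CF/(1+0.0145)^t    t·PV
  1        10.00         9.8571         9.8571
  2        10.00         9.7162        19.4324
  3        12.50        11.9716        35.9149
  4        12.50        11.8005        47.2022
  5        12.50        11.6319        58.1594
  6     1,012.50       928.7156     5,572.2934
  Σ                    983.6929     5,742.8593
Price P = Σ PV = 983.6929.
Macaulay duration = Σ(t·PV) / P = 5,742.8593 / 983.6929 = 5.83806 half-year periods.
In years: 5.83806 / 2 = 2.91903 years.

2.919 years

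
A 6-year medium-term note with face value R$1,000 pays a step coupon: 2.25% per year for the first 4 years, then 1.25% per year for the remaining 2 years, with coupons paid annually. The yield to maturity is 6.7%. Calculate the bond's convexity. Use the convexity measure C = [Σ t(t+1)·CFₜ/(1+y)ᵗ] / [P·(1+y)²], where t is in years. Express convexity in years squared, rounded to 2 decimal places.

33.93

With y = 0.067:
  t   CF        PV=CF/(1+0.067)^t    t·PV        t(t+1)·PV
  1        22.50        21.0872        21.0872          42.1743
  2        22.50        19.7630        39.5261         118.5782
  3        22.50        18.5221        55.5662         222.2647
  4        22.50        17.3590        69.4360         347.1801
  5        12.50         9.0383        45.1916         271.1497
  6     1,012.50       686.1333     4,116.8000      28,817.5998
  Σ                    771.9029     4,347.6070      29,818.9469
P = 771.9029.
Convexity = Σ t(t+1)·PV / [P·(1+y)²] = 29,818.9469 / (771.9029 × 1.138489) = 33.93132.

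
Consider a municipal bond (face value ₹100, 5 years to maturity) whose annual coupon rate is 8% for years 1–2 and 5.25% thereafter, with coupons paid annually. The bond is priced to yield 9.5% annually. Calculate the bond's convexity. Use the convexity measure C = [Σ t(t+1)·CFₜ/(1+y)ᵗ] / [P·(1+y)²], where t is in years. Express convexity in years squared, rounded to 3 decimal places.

20.560

With y = 0.095:
  t   CF        PV=CF/(1+0.095)^t    t·PV        t(t+1)·PV
  1         8.00         7.3059         7.3059          14.6119
  2         8.00         6.6721        13.3442          40.0325
  3         5.25         3.9987        11.9960          47.9842
  4         5.25         3.6518        14.6071          73.0353
  5       105.25        66.8577       334.2886       2,005.7314
  Σ                     88.4862       381.5418       2,181.3952
P = 88.4862.
Convexity = Σ t(t+1)·PV / [P·(1+y)²] = 2,181.3952 / (88.4862 × 1.199025) = 20.56036.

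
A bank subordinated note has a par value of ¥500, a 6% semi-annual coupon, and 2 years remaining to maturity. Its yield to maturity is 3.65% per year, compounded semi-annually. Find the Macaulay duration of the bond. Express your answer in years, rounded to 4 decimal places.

1.9164 years

Periodic yield y = 0.01825. Discount each cash flow and weight by its period:
  t   CF        PV=CF/(1+0.01825)^t    t·PV
  1        15.00        14.7312        14.7312
  2        15.00        14.4671        28.9343
  3        15.00        14.2078        42.6235
  4       515.00       479.0596     1,916.2384
  Σ                    522.4657     2,002.5274
Price P = Σ PV = 522.4657.
Macaulay duration = Σ(t·PV) / P = 2,002.5274 / 522.4657 = 3.83284 half-year periods.
In years: 3.83284 / 2 = 1.91642 years.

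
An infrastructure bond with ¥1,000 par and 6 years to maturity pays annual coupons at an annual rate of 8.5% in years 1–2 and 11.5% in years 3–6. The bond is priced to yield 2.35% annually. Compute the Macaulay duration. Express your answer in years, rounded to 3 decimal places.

5.052 years

Periodic yield y = 0.0235. Discount each cash flow and weight by its year:
  t   CF        PV=CF/(1+0.0235)^t    t·PV
  1        85.00        83.0484        83.0484
  2        85.00        81.1415       162.2831
  3       115.00       107.2591       321.7774
  4       115.00       104.7964       419.1857
  5       115.00       102.3903       511.9513
  6     1,115.00       969.9465     5,819.6791
  Σ                  1,448.5822     7,317.9249
Price P = Σ PV = 1,448.5822.
Macaulay duration = Σ(t·PV) / P = 7,317.9249 / 1,448.5822 = 5.05178 years.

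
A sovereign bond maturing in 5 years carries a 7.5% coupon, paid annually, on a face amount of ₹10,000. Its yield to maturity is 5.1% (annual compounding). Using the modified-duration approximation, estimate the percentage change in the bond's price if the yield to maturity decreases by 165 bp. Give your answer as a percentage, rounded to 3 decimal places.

Periodic yield y = 0.051. Modified duration first:
  t   CF        PV=CF/(1+0.051)^t    t·PV
  1       750.00       713.6061       713.6061
  2       750.00       678.9782     1,357.9564
  3       750.00       646.0306     1,938.0919
  4       750.00       614.6819     2,458.7275
  5    10,750.00     8,382.9116    41,914.5578
  Σ                 11,036.2083    48,382.9396
P = 11,036.2083; D_Mac = 4.38402 yrs; D_mod = 4.38402/(1+0.051) = 4.17128 yrs.
ΔP/P ≈ -D_mod · Δy = -4.17128 × (-0.0165) = +0.068826 = +6.8826%.

+6.883%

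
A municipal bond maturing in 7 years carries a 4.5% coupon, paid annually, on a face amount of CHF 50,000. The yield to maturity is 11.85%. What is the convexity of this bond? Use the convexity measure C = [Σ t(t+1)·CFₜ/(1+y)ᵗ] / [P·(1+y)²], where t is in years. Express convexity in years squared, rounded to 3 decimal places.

35.827

With y = 0.1185:
  t   CF        PV=CF/(1+0.1185)^t    t·PV        t(t+1)·PV
  1     2,250.00     2,011.6227     2,011.6227       4,023.2454
  2     2,250.00     1,798.5004     3,597.0008      10,791.0025
  3     2,250.00     1,607.9575     4,823.8724      19,295.4894
  4     2,250.00     1,437.6017     5,750.4066      28,752.0331
  5     2,250.00     1,285.2943     6,426.4714      38,558.8285
  6     2,250.00     1,149.1232     6,894.7391      48,263.1738
  7    52,250.00    23,858.0188   167,006.1313   1,336,049.0506
  Σ                 33,148.1185   196,510.2444   1,485,732.8233
P = 33,148.1185.
Convexity = Σ t(t+1)·PV / [P·(1+y)²] = 1,485,732.8233 / (33,148.1185 × 1.251042) = 35.82695.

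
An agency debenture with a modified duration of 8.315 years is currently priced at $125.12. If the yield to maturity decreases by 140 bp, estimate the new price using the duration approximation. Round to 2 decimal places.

Duration approximation: ΔP/P ≈ -D_mod · Δy = -8.315 × (-0.014) = +0.116410.
New price ≈ 125.12 × (1 + 0.116410) = 139.6852192.

$139.69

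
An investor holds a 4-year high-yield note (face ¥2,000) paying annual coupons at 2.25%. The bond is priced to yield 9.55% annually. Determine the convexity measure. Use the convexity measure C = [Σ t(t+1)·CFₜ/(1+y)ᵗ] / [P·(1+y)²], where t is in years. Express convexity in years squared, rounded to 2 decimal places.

With y = 0.0955:
  t   CF        PV=CF/(1+0.0955)^t    t·PV        t(t+1)·PV
  1        45.00        41.0771        41.0771          82.1543
  2        45.00        37.4962        74.9925         224.9775
  3        45.00        34.2275       102.6825         410.7302
  4     2,045.00     1,419.8543     5,679.4172      28,397.0862
  Σ                  1,532.6552     5,898.1694      29,114.9481
P = 1,532.6552.
Convexity = Σ t(t+1)·PV / [P·(1+y)²] = 29,114.9481 / (1,532.6552 × 1.200120) = 15.82876.

15.83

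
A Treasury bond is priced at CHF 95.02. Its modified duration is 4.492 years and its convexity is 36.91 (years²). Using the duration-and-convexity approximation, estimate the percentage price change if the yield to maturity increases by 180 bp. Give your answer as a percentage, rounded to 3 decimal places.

-7.488%

Duration effect: -D_mod·Δy = -4.492 × (+0.018) = -0.080856
Convexity effect: ½·C·(Δy)² = 0.5 × 36.91 × (0.018)² = +0.00597942
ΔP/P ≈ -0.080856 + 0.00597942 = -0.07487658
= -7.487658%.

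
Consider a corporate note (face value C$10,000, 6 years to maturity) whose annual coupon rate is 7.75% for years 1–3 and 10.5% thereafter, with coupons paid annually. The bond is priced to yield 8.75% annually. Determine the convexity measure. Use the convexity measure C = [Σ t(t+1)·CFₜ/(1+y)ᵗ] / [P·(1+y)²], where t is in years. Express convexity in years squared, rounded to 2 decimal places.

With y = 0.0875:
  t   CF        PV=CF/(1+0.0875)^t    t·PV        t(t+1)·PV
  1       775.00       712.6437       712.6437       1,425.2874
  2       775.00       655.3045     1,310.6091       3,931.8272
  3       775.00       602.5789     1,807.7366       7,230.9466
  4     1,050.00       750.7101     3,002.8402      15,014.2012
  5     1,050.00       690.3081     3,451.5405      20,709.2431
  6    11,050.00     6,680.1572    40,080.9434     280,566.6035
  Σ                 10,091.7025    50,366.3135     328,878.1089
P = 10,091.7025.
Convexity = Σ t(t+1)·PV / [P·(1+y)²] = 328,878.1089 / (10,091.7025 × 1.182656) = 27.55573.

27.56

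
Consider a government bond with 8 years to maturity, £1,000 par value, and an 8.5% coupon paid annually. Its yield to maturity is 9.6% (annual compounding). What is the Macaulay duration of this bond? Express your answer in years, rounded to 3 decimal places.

Periodic yield y = 0.096. Discount each cash flow and weight by its year:
  t   CF        PV=CF/(1+0.096)^t    t·PV
  1        85.00        77.5547        77.5547
  2        85.00        70.7616       141.5233
  3        85.00        64.5635       193.6906
  4        85.00        58.9083       235.6333
  5        85.00        53.7485       268.7424
  6        85.00        49.0406       294.2435
  7        85.00        44.7451       313.2154
  8     1,085.00       521.1291     4,169.0326
  Σ                    940.4514     5,693.6358
Price P = Σ PV = 940.4514.
Macaulay duration = Σ(t·PV) / P = 5,693.6358 / 940.4514 = 6.05415 years.

6.054 years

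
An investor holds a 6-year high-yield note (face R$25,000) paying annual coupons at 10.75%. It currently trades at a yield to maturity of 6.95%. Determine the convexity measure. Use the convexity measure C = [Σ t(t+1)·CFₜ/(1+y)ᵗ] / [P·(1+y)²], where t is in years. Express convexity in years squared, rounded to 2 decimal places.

With y = 0.0695:
  t   CF        PV=CF/(1+0.0695)^t    t·PV        t(t+1)·PV
  1     2,687.50     2,512.8565     2,512.8565       5,025.7129
  2     2,687.50     2,349.5619     4,699.1238      14,097.3715
  3     2,687.50     2,196.8788     6,590.6365      26,362.5461
  4     2,687.50     2,054.1177     8,216.4707      41,082.3533
  5     2,687.50     1,920.6336     9,603.1681      57,619.0088
  6    27,687.50    18,501.1622   111,006.9731     777,048.8115
  Σ                 29,535.2107   142,629.2287     921,235.8042
P = 29,535.2107.
Convexity = Σ t(t+1)·PV / [P·(1+y)²] = 921,235.8042 / (29,535.2107 × 1.143830) = 27.26900.

27.27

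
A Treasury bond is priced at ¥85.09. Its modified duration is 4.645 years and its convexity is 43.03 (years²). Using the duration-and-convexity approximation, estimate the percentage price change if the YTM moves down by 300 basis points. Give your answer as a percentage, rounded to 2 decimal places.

+15.87%

Duration effect: -D_mod·Δy = -4.645 × (-0.03) = +0.139350
Convexity effect: ½·C·(Δy)² = 0.5 × 43.03 × (-0.03)² = +0.0193635
ΔP/P ≈ +0.139350 + 0.0193635 = +0.1587135
= +15.87135%.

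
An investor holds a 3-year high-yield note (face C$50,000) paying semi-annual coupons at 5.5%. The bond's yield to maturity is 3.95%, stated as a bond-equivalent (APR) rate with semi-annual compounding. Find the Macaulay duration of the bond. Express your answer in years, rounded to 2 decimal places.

Periodic yield y = 0.01975. Discount each cash flow and weight by its period:
  t   CF        PV=CF/(1+0.01975)^t    t·PV
  1     1,375.00     1,348.3697     1,348.3697
  2     1,375.00     1,322.2552     2,644.5103
  3     1,375.00     1,296.6464     3,889.9392
  4     1,375.00     1,271.5336     5,086.1344
  5     1,375.00     1,246.9072     6,234.5359
  6    51,375.00    45,686.6749   274,120.0494
  Σ                 52,172.3869   293,323.5389
Price P = Σ PV = 52,172.3869.
Macaulay duration = Σ(t·PV) / P = 293,323.5389 / 52,172.3869 = 5.62220 half-year periods.
In years: 5.62220 / 2 = 2.81110 years.

2.81 years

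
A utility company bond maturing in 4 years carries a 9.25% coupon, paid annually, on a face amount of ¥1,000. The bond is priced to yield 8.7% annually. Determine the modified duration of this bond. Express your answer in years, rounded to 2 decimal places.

Periodic yield y = 0.087. First find Macaulay duration:
  t   CF        PV=CF/(1+0.087)^t    t·PV
  1        92.50        85.0966        85.0966
  2        92.50        78.2857       156.5715
  3        92.50        72.0200       216.0600
  4     1,092.50       782.5341     3,130.1364
  Σ                  1,017.9364     3,587.8644
P = 1,017.9364; Macaulay duration = 3,587.8644 / 1,017.9364 = 3.52464 years.
Modified duration = D_Mac / (1 + y) = 3.52464 / 1.087 = 3.24254 years.

3.24 years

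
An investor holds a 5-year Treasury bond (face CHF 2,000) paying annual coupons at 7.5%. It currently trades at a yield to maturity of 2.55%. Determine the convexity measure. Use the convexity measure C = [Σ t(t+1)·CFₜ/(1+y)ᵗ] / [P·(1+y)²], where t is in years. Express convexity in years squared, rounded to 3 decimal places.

With y = 0.0255:
  t   CF        PV=CF/(1+0.0255)^t    t·PV        t(t+1)·PV
  1       150.00       146.2701       146.2701         292.5402
  2       150.00       142.6330       285.2659         855.7978
  3       150.00       139.0863       417.2588       1,669.0353
  4       150.00       135.6278       542.5111       2,712.5553
  5     2,150.00     1,895.6586     9,478.2932      56,869.7594
  Σ                  2,459.2758    10,869.5992      62,399.6880
P = 2,459.2758.
Convexity = Σ t(t+1)·PV / [P·(1+y)²] = 62,399.6880 / (2,459.2758 × 1.051650) = 24.12703.

24.127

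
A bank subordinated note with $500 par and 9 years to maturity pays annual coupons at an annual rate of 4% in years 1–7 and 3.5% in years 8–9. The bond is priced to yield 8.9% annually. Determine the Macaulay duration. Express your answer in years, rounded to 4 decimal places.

Periodic yield y = 0.089. Discount each cash flow and weight by its year:
  t   CF        PV=CF/(1+0.089)^t    t·PV
  1        20.00        18.3655        18.3655
  2        20.00        16.8645        33.7291
  3        20.00        15.4863        46.4588
  4        20.00        14.2206        56.8825
  5        20.00        13.0584        65.2921
  6        20.00        11.9912        71.9472
  7        20.00        11.0112        77.0784
  8        17.50         8.8474        70.7791
  9       517.50       240.2478     2,162.2303
  Σ                    350.0929     2,602.7629
Price P = Σ PV = 350.0929.
Macaulay duration = Σ(t·PV) / P = 2,602.7629 / 350.0929 = 7.43449 years.

7.4345 years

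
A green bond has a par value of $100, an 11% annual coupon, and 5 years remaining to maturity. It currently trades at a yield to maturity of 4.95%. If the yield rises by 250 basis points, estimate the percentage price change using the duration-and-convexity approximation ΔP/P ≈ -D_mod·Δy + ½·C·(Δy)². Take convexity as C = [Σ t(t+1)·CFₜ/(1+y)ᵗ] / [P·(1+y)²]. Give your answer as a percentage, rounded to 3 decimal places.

-9.351%

With y = 0.0495:
  t   CF        PV=CF/(1+0.0495)^t    t·PV        t(t+1)·PV
  1        11.00        10.4812        10.4812          20.9624
  2        11.00         9.9868        19.9737          59.9210
  3        11.00         9.5158        28.5474         114.1896
  4        11.00         9.0670        36.2679         181.3397
  5       111.00        87.1788       435.8939       2,615.3633
  Σ                    126.2296       531.1641       2,991.7759
P = 126.2296; D_Mac = 4.20792 yrs; D_mod = 4.00945 yrs; C = 21.51806.
Duration effect: -4.00945 × (+0.025) = -0.100236
Convexity effect: 0.5 × 21.51806 × (0.025)² = +0.0067244
ΔP/P ≈ -0.100236 + 0.0067244 = -0.093512 = -9.3512%.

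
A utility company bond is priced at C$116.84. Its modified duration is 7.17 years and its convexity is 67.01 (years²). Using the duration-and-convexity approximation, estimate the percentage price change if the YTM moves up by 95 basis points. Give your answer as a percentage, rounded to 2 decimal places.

Duration effect: -D_mod·Δy = -7.17 × (+0.0095) = -0.068115
Convexity effect: ½·C·(Δy)² = 0.5 × 67.01 × (0.0095)² = +0.00302382625
ΔP/P ≈ -0.068115 + 0.00302382625 = -0.06509117375
= -6.509117375%.

-6.51%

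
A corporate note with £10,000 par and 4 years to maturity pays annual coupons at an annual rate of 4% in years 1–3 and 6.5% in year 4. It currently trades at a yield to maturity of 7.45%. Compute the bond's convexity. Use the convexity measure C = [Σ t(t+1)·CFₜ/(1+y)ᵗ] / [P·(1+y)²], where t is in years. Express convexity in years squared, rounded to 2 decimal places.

With y = 0.0745:
  t   CF        PV=CF/(1+0.0745)^t    t·PV        t(t+1)·PV
  1       400.00       372.2662       372.2662         744.5323
  2       400.00       346.4553       692.9105       2,078.7315
  3       400.00       322.4339       967.3018       3,869.2071
  4    10,650.00     7,989.5796    31,958.3184     159,791.5922
  Σ                  9,030.7350    33,990.7969     166,484.0632
P = 9,030.7350.
Convexity = Σ t(t+1)·PV / [P·(1+y)²] = 166,484.0632 / (9,030.7350 × 1.154550) = 15.96749.

15.97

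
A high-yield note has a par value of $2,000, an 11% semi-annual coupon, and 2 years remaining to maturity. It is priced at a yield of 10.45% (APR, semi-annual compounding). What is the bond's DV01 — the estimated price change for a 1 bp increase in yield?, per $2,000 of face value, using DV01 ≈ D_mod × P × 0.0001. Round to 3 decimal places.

Periodic yield y = 0.05225.
  t   CF        PV=CF/(1+0.05225)^t    t·PV
  1       110.00       104.5379       104.5379
  2       110.00        99.3470       198.6940
  3       110.00        94.4139       283.2417
  4     2,110.00     1,721.1024     6,884.4097
  Σ                  2,019.4012     7,470.8833
P = 2,019.4012; D_Mac = 3.69955 half-year periods = 1.84978 yrs; D_mod = 1.75793 yrs.
DV01 ≈ 1.75793 × 2,019.4012 × 0.0001 = 0.354996.

$0.355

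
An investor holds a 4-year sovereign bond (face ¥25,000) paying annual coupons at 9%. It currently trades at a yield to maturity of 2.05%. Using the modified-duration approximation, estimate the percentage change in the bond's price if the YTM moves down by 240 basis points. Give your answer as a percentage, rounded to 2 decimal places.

+8.44%

Periodic yield y = 0.0205. Modified duration first:
  t   CF        PV=CF/(1+0.0205)^t    t·PV
  1     2,250.00     2,204.8016     2,204.8016
  2     2,250.00     2,160.5111     4,321.0222
  3     2,250.00     2,117.1103     6,351.3310
  4    27,250.00    25,125.4860   100,501.9439
  Σ                 31,607.9090   113,379.0986
P = 31,607.9090; D_Mac = 3.58705 yrs; D_mod = 3.58705/(1+0.0205) = 3.51499 yrs.
ΔP/P ≈ -D_mod · Δy = -3.51499 × (-0.024) = +0.084360 = +8.4360%.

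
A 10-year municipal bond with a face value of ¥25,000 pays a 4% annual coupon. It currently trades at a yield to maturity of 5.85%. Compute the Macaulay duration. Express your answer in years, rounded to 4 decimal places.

8.2934 years

Periodic yield y = 0.0585. Discount each cash flow and weight by its year:
  t   CF        PV=CF/(1+0.0585)^t    t·PV
  1     1,000.00       944.7331       944.7331
  2     1,000.00       892.5207     1,785.0413
  3     1,000.00       843.1938     2,529.5814
  4     1,000.00       796.5931     3,186.3725
  5     1,000.00       752.5679     3,762.8395
  6     1,000.00       710.9758     4,265.8549
  7     1,000.00       671.6824     4,701.7767
  8     1,000.00       634.5606     5,076.4848
  9     1,000.00       599.4904     5,395.4137
  10   26,000.00    14,725.3194   147,253.1943
  Σ                 21,571.6372   178,901.2922
Price P = Σ PV = 21,571.6372.
Macaulay duration = Σ(t·PV) / P = 178,901.2922 / 21,571.6372 = 8.29336 years.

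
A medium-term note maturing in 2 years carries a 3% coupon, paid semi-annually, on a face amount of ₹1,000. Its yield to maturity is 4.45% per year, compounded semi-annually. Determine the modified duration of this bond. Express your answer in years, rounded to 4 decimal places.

Periodic yield y = 0.02225. First find Macaulay duration:
  t   CF        PV=CF/(1+0.02225)^t    t·PV
  1        15.00        14.6735        14.6735
  2        15.00        14.3541        28.7083
  3        15.00        14.0417        42.1251
  4     1,015.00       929.4747     3,717.8987
  Σ                    972.5440     3,803.4056
P = 972.5440; Macaulay duration = 3,803.4056 / 972.5440 = 3.91078 half-year periods = 1.95539 years.
Modified duration = D_Mac / (1 + y) = 1.95539 / 1.02225 = 1.91283 years.

1.9128 years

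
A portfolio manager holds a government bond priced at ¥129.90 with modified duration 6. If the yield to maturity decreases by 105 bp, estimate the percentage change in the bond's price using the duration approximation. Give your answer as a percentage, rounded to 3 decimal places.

+6.300%

Duration approximation: ΔP/P ≈ -D_mod · Δy = -6 × (-0.0105) = +0.063000.
As a percentage: +6.3000%.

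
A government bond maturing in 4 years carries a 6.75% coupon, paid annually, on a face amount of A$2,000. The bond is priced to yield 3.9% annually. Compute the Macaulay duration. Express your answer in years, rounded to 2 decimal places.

3.66 years

Periodic yield y = 0.039. Discount each cash flow and weight by its year:
  t   CF        PV=CF/(1+0.039)^t    t·PV
  1       135.00       129.9326       129.9326
  2       135.00       125.0555       250.1109
  3       135.00       120.3614       361.0841
  4     2,135.00     1,832.0431     7,328.1724
  Σ                  2,207.3926     8,069.3001
Price P = Σ PV = 2,207.3926.
Macaulay duration = Σ(t·PV) / P = 8,069.3001 / 2,207.3926 = 3.65558 years.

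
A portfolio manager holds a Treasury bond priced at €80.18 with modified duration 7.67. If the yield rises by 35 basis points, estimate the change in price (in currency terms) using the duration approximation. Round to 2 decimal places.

Duration approximation: ΔP/P ≈ -D_mod · Δy = -7.67 × (+0.0035) = -0.026845.
ΔP ≈ 80.18 × (-0.026845) = -2.1524321.

-€2.15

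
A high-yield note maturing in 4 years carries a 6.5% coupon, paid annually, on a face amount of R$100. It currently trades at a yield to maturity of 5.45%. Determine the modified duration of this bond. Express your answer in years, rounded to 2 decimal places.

Periodic yield y = 0.0545. First find Macaulay duration:
  t   CF        PV=CF/(1+0.0545)^t    t·PV
  1         6.50         6.1641         6.1641
  2         6.50         5.8455        11.6910
  3         6.50         5.5434        16.6301
  4       106.50        86.1318       344.5270
  Σ                    103.6847       379.0121
P = 103.6847; Macaulay duration = 379.0121 / 103.6847 = 3.65543 years.
Modified duration = D_Mac / (1 + y) = 3.65543 / 1.0545 = 3.46651 years.

3.47 years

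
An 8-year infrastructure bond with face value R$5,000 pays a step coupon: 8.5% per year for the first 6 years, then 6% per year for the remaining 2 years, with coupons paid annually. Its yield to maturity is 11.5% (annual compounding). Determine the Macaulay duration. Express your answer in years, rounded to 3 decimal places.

Periodic yield y = 0.115. Discount each cash flow and weight by its year:
  t   CF        PV=CF/(1+0.115)^t    t·PV
  1       425.00       381.1659       381.1659
  2       425.00       341.8528       683.7057
  3       425.00       306.5945       919.7834
  4       425.00       274.9726     1,099.8905
  5       425.00       246.6122     1,233.0611
  6       425.00       221.1769     1,327.0613
  7       300.00       140.0223       980.1560
  8     5,300.00     2,218.5894    17,748.7151
  Σ                  4,130.9866    24,373.5390
Price P = Σ PV = 4,130.9866.
Macaulay duration = Σ(t·PV) / P = 24,373.5390 / 4,130.9866 = 5.90017 years.

5.900 years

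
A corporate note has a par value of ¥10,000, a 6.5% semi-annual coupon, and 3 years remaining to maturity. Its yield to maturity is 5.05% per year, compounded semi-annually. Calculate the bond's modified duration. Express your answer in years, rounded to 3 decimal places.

Periodic yield y = 0.02525. First find Macaulay duration:
  t   CF        PV=CF/(1+0.02525)^t    t·PV
  1       325.00       316.9959       316.9959
  2       325.00       309.1888       618.3777
  3       325.00       301.5741       904.7223
  4       325.00       294.1469     1,176.5875
  5       325.00       286.9026     1,434.5130
  6    10,325.00     8,890.1972    53,341.1830
  Σ                 10,399.0054    57,792.3793
P = 10,399.0054; Macaulay duration = 57,792.3793 / 10,399.0054 = 5.55749 half-year periods = 2.77875 years.
Modified duration = D_Mac / (1 + y) = 2.77875 / 1.02525 = 2.71031 years.

2.710 years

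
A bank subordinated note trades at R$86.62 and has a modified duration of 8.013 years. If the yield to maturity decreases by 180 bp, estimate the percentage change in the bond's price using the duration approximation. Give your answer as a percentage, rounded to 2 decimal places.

Duration approximation: ΔP/P ≈ -D_mod · Δy = -8.013 × (-0.018) = +0.144234.
As a percentage: +14.4234%.

+14.42%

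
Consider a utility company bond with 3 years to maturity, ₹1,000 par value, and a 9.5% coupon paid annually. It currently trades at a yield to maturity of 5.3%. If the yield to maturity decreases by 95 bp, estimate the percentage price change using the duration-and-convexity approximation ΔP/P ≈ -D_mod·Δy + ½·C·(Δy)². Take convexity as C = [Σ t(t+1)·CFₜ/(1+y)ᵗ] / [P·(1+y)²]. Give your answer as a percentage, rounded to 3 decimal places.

With y = 0.053:
  t   CF        PV=CF/(1+0.053)^t    t·PV        t(t+1)·PV
  1        95.00        90.2184        90.2184         180.4368
  2        95.00        85.6775       171.3550         514.0651
  3     1,095.00       937.8405     2,813.5216      11,254.0866
  Σ                  1,113.7365     3,075.0951      11,948.5885
P = 1,113.7365; D_Mac = 2.76106 yrs; D_mod = 2.62209 yrs; C = 9.67559.
Duration effect: -2.62209 × (-0.0095) = +0.024910
Convexity effect: 0.5 × 9.67559 × (-0.0095)² = +0.0004366
ΔP/P ≈ +0.024910 + 0.0004366 = +0.025346 = +2.5346%.

+2.535%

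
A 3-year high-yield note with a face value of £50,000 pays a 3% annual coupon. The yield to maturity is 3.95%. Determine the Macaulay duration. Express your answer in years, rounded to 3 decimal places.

2.912 years

Periodic yield y = 0.0395. Discount each cash flow and weight by its year:
  t   CF        PV=CF/(1+0.0395)^t    t·PV
  1     1,500.00     1,443.0014     1,443.0014
  2     1,500.00     1,388.1688     2,776.3376
  3    51,500.00    45,849.4096   137,548.2289
  Σ                 48,680.5799   141,767.5679
Price P = Σ PV = 48,680.5799.
Macaulay duration = Σ(t·PV) / P = 141,767.5679 / 48,680.5799 = 2.91220 years.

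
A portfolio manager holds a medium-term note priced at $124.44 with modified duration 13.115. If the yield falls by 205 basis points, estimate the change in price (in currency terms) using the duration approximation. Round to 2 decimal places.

+$33.46

Duration approximation: ΔP/P ≈ -D_mod · Δy = -13.115 × (-0.0205) = +0.2688575.
ΔP ≈ 124.44 × (+0.2688575) = +33.4566273.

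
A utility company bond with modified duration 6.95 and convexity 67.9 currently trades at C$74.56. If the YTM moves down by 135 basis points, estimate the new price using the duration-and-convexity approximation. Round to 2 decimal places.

Duration effect: -D_mod·Δy = -6.95 × (-0.0135) = +0.093825
Convexity effect: ½·C·(Δy)² = 0.5 × 67.9 × (-0.0135)² = +0.0061873875
ΔP/P ≈ +0.093825 + 0.0061873875 = +0.1000123875
New price ≈ 74.56 × (1 + 0.1000123875) = 82.016923612.

C$82.02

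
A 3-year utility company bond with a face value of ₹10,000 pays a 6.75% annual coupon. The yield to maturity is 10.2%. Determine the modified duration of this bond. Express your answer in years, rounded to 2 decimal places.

2.55 years

Periodic yield y = 0.102. First find Macaulay duration:
  t   CF        PV=CF/(1+0.102)^t    t·PV
  1       675.00       612.5227       612.5227
  2       675.00       555.8282     1,111.6564
  3    10,675.00     7,976.6971    23,930.0913
  Σ                  9,145.0480    25,654.2704
P = 9,145.0480; Macaulay duration = 25,654.2704 / 9,145.0480 = 2.80526 years.
Modified duration = D_Mac / (1 + y) = 2.80526 / 1.102 = 2.54561 years.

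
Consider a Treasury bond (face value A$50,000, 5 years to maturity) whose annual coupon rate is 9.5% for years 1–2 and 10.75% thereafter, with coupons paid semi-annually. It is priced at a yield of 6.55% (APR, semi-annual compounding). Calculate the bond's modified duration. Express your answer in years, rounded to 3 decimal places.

4.010 years

Periodic yield y = 0.03275. First find Macaulay duration:
  t   CF        PV=CF/(1+0.03275)^t    t·PV
  1     2,375.00     2,299.6853     2,299.6853
  2     2,375.00     2,226.7590     4,453.5179
  3     2,375.00     2,156.1452     6,468.4356
  4     2,375.00     2,087.7707     8,351.0828
  5     2,687.50     2,287.5598    11,437.7990
  6     2,687.50     2,215.0180    13,290.1077
  7     2,687.50     2,144.7765    15,013.4357
  8     2,687.50     2,076.7626    16,614.1004
  9     2,687.50     2,010.9054    18,098.1486
  10   52,687.50    38,172.9352   381,729.3524
  Σ                 57,678.3176   477,755.6653
P = 57,678.3176; Macaulay duration = 477,755.6653 / 57,678.3176 = 8.28311 half-year periods = 4.14155 years.
Modified duration = D_Mac / (1 + y) = 4.14155 / 1.03275 = 4.01022 years.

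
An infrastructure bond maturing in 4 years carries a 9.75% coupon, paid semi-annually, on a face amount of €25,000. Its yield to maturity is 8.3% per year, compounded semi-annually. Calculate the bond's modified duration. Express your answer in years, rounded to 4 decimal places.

3.2860 years

Periodic yield y = 0.0415. First find Macaulay duration:
  t   CF        PV=CF/(1+0.0415)^t    t·PV
  1     1,218.75     1,170.1872     1,170.1872
  2     1,218.75     1,123.5595     2,247.1190
  3     1,218.75     1,078.7897     3,236.3692
  4     1,218.75     1,035.8039     4,143.2155
  5     1,218.75       994.5308     4,972.6542
  6     1,218.75       954.9024     5,729.4144
  7     1,218.75       916.8530     6,417.9710
  8    26,218.75    18,938.1603   151,505.2824
  Σ                 26,212.7869   179,422.2129
P = 26,212.7869; Macaulay duration = 179,422.2129 / 26,212.7869 = 6.84484 half-year periods = 3.42242 years.
Modified duration = D_Mac / (1 + y) = 3.42242 / 1.0415 = 3.28605 years.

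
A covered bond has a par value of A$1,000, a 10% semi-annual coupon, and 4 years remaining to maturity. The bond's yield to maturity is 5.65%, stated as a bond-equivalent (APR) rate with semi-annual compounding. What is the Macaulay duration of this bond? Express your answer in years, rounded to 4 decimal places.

Periodic yield y = 0.02825. Discount each cash flow and weight by its period:
  t   CF        PV=CF/(1+0.02825)^t    t·PV
  1        50.00        48.6263        48.6263
  2        50.00        47.2904        94.5807
  3        50.00        45.9911       137.9733
  4        50.00        44.7276       178.9102
  5        50.00        43.4987       217.4936
  6        50.00        42.3036       253.8218
  7        50.00        41.1414       287.9897
  8     1,050.00       840.2327     6,721.8612
  Σ                  1,153.8117     7,941.2569
Price P = Σ PV = 1,153.8117.
Macaulay duration = Σ(t·PV) / P = 7,941.2569 / 1,153.8117 = 6.88263 half-year periods.
In years: 6.88263 / 2 = 3.44131 years.

3.4413 years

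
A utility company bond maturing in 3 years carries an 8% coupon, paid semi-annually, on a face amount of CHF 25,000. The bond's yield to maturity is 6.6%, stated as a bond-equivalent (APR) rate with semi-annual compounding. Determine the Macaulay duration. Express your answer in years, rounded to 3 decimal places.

Periodic yield y = 0.033. Discount each cash flow and weight by its period:
  t   CF        PV=CF/(1+0.033)^t    t·PV
  1     1,000.00       968.0542       968.0542
  2     1,000.00       937.1290     1,874.2579
  3     1,000.00       907.1916     2,721.5749
  4     1,000.00       878.2107     3,512.8427
  5     1,000.00       850.1555     4,250.7777
  6    26,000.00    21,397.9131   128,387.4784
  Σ                 25,938.6541   141,714.9859
Price P = Σ PV = 25,938.6541.
Macaulay duration = Σ(t·PV) / P = 141,714.9859 / 25,938.6541 = 5.46347 half-year periods.
In years: 5.46347 / 2 = 2.73173 years.

2.732 years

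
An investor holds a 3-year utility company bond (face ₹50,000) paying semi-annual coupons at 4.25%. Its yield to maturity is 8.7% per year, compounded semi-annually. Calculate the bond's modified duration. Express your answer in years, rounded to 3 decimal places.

2.718 years

Periodic yield y = 0.0435. First find Macaulay duration:
  t   CF        PV=CF/(1+0.0435)^t    t·PV
  1     1,062.50     1,018.2080     1,018.2080
  2     1,062.50       975.7623     1,951.5246
  3     1,062.50       935.0861     2,805.2582
  4     1,062.50       896.1055     3,584.4219
  5     1,062.50       858.7498     4,293.7492
  6    51,062.50    39,550.0788   237,300.4730
  Σ                 44,233.9904   250,953.6348
P = 44,233.9904; Macaulay duration = 250,953.6348 / 44,233.9904 = 5.67332 half-year periods = 2.83666 years.
Modified duration = D_Mac / (1 + y) = 2.83666 / 1.0435 = 2.71841 years.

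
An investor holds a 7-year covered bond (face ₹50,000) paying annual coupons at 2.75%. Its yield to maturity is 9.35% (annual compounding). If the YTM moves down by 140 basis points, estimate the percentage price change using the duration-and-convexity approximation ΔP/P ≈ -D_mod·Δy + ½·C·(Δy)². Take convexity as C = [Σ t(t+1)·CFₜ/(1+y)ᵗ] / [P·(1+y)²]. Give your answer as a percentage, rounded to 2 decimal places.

+8.49%

With y = 0.0935:
  t   CF        PV=CF/(1+0.0935)^t    t·PV        t(t+1)·PV
  1     1,375.00     1,257.4303     1,257.4303       2,514.8605
  2     1,375.00     1,149.9134     2,299.8267       6,899.4802
  3     1,375.00     1,051.5897     3,154.7692      12,619.0768
  4     1,375.00       961.6733     3,846.6931      19,233.4656
  5     1,375.00       879.4452     4,397.2258      26,383.3547
  6     1,375.00       804.2480     4,825.4878      33,778.4148
  7    51,375.00    27,480.2275   192,361.5923   1,538,892.7382
  Σ                 33,584.5272   212,143.0252   1,640,321.3907
P = 33,584.5272; D_Mac = 6.31669 yrs; D_mod = 5.77658 yrs; C = 40.84624.
Duration effect: -5.77658 × (-0.014) = +0.080872
Convexity effect: 0.5 × 40.84624 × (-0.014)² = +0.0040029
ΔP/P ≈ +0.080872 + 0.0040029 = +0.084875 = +8.4875%.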